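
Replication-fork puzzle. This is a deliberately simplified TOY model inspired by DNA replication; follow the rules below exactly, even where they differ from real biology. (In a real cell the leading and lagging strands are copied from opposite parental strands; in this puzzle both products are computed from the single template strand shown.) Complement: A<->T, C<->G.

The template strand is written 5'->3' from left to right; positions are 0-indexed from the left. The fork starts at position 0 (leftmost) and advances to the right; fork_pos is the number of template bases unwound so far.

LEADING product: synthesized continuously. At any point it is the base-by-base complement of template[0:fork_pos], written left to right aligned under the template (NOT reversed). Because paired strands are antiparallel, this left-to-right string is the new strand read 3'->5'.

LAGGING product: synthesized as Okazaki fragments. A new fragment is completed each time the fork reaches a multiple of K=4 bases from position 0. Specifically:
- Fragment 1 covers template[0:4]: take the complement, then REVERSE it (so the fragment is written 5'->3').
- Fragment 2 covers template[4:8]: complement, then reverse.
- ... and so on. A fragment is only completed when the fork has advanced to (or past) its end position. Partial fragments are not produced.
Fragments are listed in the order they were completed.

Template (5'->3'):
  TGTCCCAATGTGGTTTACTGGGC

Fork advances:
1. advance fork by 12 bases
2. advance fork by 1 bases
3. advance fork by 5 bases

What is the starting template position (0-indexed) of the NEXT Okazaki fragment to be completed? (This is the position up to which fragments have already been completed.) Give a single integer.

Step 1: advance 12 -> fork_pos = 0 + 12 = 12. Reached multiple(s) of 4: 4, 8, 12 -> fragments 1-3 completed (3 total).
Step 2: advance 1 -> fork_pos = 12 + 1 = 13. Next multiple of 4 is 16 (not reached); still 3 fragment(s).
Step 3: advance 5 -> fork_pos = 13 + 5 = 18. Reached multiple(s) of 4: 16 -> fragment 4 completed (4 total).
4 fragment(s) completed, covering template[0:16] (4 x 4 = 16). The next fragment, fragment 5, covers template[16:20], so it starts at position 16.

Answer: 16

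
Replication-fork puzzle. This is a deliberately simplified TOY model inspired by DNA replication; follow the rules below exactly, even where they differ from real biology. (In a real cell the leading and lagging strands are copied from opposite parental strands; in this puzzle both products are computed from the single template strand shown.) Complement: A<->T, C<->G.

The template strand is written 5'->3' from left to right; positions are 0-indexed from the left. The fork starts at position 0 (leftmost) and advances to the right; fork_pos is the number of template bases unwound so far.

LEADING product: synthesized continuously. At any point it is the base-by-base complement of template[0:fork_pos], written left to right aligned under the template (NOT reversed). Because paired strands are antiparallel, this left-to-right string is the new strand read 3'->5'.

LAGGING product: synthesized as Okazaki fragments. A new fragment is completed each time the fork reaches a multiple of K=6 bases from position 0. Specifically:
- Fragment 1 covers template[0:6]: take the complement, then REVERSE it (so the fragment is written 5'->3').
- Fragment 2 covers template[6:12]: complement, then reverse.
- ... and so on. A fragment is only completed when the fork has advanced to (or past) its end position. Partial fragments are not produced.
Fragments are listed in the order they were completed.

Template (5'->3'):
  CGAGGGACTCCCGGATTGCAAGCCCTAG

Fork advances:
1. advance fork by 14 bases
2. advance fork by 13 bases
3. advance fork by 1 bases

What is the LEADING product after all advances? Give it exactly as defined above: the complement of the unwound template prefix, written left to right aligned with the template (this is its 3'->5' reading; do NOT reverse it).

Step 1: advance 14 -> fork_pos = 0 + 14 = 14.
Step 2: advance 13 -> fork_pos = 14 + 13 = 27.
Step 3: advance 1 -> fork_pos = 27 + 1 = 28.
Unwound prefix: template[0:28] = CGAGGGACTCCCGGATTGCAAGCCCTAG
Complement it base by base (A<->T, C<->G), keeping left-to-right order:
  [0:5] CGAGG -> GCTCC
  [5:10] GACTC -> CTGAG
  [10:15] CCGGA -> GGCCT
  [15:20] TTGCA -> AACGT
  [20:25] AGCCC -> TCGGG
  [25:28] TAG -> ATC
Concatenate: GCTCCCTGAGGGCCTAACGTTCGGGATC (length 28; written aligned with the template, i.e. 3'->5').

Answer: GCTCCCTGAGGGCCTAACGTTCGGGATC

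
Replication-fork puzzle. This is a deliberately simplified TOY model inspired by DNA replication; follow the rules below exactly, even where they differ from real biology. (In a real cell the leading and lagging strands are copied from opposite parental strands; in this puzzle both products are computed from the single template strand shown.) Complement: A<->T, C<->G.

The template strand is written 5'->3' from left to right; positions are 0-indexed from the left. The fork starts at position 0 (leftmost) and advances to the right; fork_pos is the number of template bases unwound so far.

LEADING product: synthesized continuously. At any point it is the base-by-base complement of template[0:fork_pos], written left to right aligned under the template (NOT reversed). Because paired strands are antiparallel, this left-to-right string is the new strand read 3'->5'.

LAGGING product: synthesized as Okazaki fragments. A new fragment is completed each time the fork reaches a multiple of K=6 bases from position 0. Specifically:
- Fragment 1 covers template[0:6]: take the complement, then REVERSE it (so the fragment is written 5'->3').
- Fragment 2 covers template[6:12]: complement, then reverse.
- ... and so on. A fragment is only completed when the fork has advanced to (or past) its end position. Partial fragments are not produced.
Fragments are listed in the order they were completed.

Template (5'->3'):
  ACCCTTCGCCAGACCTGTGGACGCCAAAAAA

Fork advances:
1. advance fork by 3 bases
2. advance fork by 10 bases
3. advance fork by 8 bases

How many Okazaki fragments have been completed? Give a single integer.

Answer: 3

Derivation:
Step 1: advance 3 -> fork_pos = 0 + 3 = 3. Next multiple of 6 is 6 (not reached); still 0 fragment(s).
Step 2: advance 10 -> fork_pos = 3 + 10 = 13. Reached multiple(s) of 6: 6, 12 -> fragments 1-2 completed (2 total).
Step 3: advance 8 -> fork_pos = 13 + 8 = 21. Reached multiple(s) of 6: 18 -> fragment 3 completed (3 total).
Check: final fork_pos = 21; the multiples of 6 that are <= 21 are 6..18 -> 21 // 6 = 3 completed fragment(s).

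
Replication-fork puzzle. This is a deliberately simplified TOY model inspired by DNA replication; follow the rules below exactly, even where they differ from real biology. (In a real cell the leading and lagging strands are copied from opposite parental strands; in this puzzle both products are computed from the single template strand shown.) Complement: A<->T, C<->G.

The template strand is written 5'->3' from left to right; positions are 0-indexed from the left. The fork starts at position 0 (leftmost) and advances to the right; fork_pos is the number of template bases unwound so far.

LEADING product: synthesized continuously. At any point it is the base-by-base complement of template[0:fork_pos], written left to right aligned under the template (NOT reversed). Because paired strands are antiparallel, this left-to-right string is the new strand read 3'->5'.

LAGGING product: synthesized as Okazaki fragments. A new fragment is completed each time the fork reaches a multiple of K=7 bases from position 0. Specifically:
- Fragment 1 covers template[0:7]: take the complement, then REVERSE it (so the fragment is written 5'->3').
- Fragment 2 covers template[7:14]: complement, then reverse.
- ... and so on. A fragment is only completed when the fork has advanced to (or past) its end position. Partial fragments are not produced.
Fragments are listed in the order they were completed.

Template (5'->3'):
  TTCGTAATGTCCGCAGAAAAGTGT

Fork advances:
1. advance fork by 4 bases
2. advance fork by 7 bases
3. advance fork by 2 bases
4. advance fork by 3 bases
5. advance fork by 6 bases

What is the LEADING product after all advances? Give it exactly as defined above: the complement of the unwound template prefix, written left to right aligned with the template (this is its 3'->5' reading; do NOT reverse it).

Answer: AAGCATTACAGGCGTCTTTTCA

Derivation:
Step 1: advance 4 -> fork_pos = 0 + 4 = 4.
Step 2: advance 7 -> fork_pos = 4 + 7 = 11.
Step 3: advance 2 -> fork_pos = 11 + 2 = 13.
Step 4: advance 3 -> fork_pos = 13 + 3 = 16.
Step 5: advance 6 -> fork_pos = 16 + 6 = 22.
Unwound prefix: template[0:22] = TTCGTAATGTCCGCAGAAAAGT
Complement it base by base (A<->T, C<->G), keeping left-to-right order:
  [0:5] TTCGT -> AAGCA
  [5:10] AATGT -> TTACA
  [10:15] CCGCA -> GGCGT
  [15:20] GAAAA -> CTTTT
  [20:22] GT -> CA
Concatenate: AAGCATTACAGGCGTCTTTTCA (length 22; written aligned with the template, i.e. 3'->5').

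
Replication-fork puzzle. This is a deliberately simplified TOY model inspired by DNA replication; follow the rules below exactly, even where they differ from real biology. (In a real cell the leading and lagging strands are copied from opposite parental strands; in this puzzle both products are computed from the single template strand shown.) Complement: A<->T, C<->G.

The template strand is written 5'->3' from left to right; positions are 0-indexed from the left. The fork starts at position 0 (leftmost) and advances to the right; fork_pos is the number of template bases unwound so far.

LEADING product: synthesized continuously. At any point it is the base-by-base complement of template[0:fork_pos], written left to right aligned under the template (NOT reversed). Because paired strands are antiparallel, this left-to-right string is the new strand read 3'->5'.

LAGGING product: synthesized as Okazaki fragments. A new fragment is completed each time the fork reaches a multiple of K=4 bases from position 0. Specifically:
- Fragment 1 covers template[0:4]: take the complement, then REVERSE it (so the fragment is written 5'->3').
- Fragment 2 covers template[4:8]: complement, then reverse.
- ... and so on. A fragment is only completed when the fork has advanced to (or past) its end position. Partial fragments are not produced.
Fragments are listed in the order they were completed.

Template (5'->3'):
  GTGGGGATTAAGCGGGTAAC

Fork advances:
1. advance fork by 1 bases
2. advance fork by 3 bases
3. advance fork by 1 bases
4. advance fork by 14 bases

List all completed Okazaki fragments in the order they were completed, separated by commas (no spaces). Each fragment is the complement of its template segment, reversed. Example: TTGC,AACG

Step 1: advance 1 -> fork_pos = 0 + 1 = 1. Next multiple of 4 is 4 (not reached); still 0 fragment(s).
Step 2: advance 3 -> fork_pos = 1 + 3 = 4. Reached multiple(s) of 4: 4 -> fragment 1 completed (1 total).
Step 3: advance 1 -> fork_pos = 4 + 1 = 5. Next multiple of 4 is 8 (not reached); still 1 fragment(s).
Step 4: advance 14 -> fork_pos = 5 + 14 = 19. Reached multiple(s) of 4: 8, 12, 16 -> fragments 2-4 completed (4 total).
Final fork_pos = 19, so 4 fragment(s) are complete. Build each: template segment -> complement -> reverse.
Fragment 1: template[0:4] = GTGG -> complement CACC -> reversed CCAC
Fragment 2: template[4:8] = GGAT -> complement CCTA -> reversed ATCC
Fragment 3: template[8:12] = TAAG -> complement ATTC -> reversed CTTA
Fragment 4: template[12:16] = CGGG -> complement GCCC -> reversed CCCG

Answer: CCAC,ATCC,CTTA,CCCG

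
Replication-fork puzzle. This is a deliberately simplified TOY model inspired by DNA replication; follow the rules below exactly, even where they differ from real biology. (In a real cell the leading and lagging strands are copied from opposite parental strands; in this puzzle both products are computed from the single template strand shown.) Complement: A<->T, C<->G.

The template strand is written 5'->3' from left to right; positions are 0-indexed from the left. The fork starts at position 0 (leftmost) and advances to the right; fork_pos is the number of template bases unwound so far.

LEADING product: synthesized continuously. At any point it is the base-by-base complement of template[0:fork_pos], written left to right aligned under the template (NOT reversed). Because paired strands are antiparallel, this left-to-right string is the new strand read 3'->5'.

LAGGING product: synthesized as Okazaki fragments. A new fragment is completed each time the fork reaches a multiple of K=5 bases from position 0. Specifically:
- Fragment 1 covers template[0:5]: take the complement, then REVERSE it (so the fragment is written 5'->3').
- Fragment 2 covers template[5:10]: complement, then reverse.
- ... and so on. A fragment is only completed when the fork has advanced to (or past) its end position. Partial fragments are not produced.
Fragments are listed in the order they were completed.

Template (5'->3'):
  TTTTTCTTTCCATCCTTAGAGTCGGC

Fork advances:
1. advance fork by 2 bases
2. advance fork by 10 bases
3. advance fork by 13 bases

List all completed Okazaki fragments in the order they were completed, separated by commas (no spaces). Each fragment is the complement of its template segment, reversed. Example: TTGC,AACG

Step 1: advance 2 -> fork_pos = 0 + 2 = 2. Next multiple of 5 is 5 (not reached); still 0 fragment(s).
Step 2: advance 10 -> fork_pos = 2 + 10 = 12. Reached multiple(s) of 5: 5, 10 -> fragments 1-2 completed (2 total).
Step 3: advance 13 -> fork_pos = 12 + 13 = 25. Reached multiple(s) of 5: 15, 20, 25 -> fragments 3-5 completed (5 total).
Final fork_pos = 25, so 5 fragment(s) are complete. Build each: template segment -> complement -> reverse.
Fragment 1: template[0:5] = TTTTT -> complement AAAAA -> reversed AAAAA
Fragment 2: template[5:10] = CTTTC -> complement GAAAG -> reversed GAAAG
Fragment 3: template[10:15] = CATCC -> complement GTAGG -> reversed GGATG
Fragment 4: template[15:20] = TTAGA -> complement AATCT -> reversed TCTAA
Fragment 5: template[20:25] = GTCGG -> complement CAGCC -> reversed CCGAC

Answer: AAAAA,GAAAG,GGATG,TCTAA,CCGAC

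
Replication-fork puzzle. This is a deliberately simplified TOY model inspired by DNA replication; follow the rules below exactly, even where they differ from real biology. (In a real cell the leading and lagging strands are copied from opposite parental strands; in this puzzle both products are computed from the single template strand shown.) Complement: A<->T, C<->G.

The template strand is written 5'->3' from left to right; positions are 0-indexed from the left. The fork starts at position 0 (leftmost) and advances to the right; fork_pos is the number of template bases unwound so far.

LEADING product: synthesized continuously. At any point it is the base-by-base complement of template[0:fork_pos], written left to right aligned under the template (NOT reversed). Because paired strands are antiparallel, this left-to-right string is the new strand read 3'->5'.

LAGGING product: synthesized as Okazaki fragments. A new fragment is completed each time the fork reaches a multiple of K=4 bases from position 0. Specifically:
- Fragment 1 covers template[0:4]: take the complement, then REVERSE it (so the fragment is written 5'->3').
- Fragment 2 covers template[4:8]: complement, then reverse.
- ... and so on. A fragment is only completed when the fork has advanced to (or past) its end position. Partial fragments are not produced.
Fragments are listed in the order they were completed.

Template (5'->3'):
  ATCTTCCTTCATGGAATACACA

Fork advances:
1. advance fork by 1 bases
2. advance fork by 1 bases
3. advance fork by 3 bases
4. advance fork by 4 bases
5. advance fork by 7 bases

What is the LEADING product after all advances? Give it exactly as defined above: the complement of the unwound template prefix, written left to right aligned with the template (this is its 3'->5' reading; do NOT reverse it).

Step 1: advance 1 -> fork_pos = 0 + 1 = 1.
Step 2: advance 1 -> fork_pos = 1 + 1 = 2.
Step 3: advance 3 -> fork_pos = 2 + 3 = 5.
Step 4: advance 4 -> fork_pos = 5 + 4 = 9.
Step 5: advance 7 -> fork_pos = 9 + 7 = 16.
Unwound prefix: template[0:16] = ATCTTCCTTCATGGAA
Complement it base by base (A<->T, C<->G), keeping left-to-right order:
  [0:5] ATCTT -> TAGAA
  [5:10] CCTTC -> GGAAG
  [10:15] ATGGA -> TACCT
  [15:16] A -> T
Concatenate: TAGAAGGAAGTACCTT (length 16; written aligned with the template, i.e. 3'->5').

Answer: TAGAAGGAAGTACCTT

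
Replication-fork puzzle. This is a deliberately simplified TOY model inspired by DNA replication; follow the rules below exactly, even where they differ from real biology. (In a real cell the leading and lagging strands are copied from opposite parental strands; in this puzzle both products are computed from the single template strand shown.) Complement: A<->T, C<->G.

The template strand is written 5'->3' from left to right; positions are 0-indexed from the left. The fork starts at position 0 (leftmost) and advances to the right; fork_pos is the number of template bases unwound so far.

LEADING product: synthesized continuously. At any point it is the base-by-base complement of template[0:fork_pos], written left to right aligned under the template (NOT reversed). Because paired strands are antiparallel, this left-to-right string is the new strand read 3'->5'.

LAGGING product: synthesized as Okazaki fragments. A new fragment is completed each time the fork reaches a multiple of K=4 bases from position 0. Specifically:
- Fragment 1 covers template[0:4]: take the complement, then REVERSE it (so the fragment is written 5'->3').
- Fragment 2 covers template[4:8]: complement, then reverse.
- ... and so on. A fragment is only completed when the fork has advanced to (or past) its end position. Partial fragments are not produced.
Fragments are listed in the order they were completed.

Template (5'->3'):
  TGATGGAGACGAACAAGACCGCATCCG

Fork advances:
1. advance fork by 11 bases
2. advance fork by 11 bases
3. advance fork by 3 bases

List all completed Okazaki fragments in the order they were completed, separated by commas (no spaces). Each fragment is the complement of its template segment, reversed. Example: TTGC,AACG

Step 1: advance 11 -> fork_pos = 0 + 11 = 11. Reached multiple(s) of 4: 4, 8 -> fragments 1-2 completed (2 total).
Step 2: advance 11 -> fork_pos = 11 + 11 = 22. Reached multiple(s) of 4: 12, 16, 20 -> fragments 3-5 completed (5 total).
Step 3: advance 3 -> fork_pos = 22 + 3 = 25. Reached multiple(s) of 4: 24 -> fragment 6 completed (6 total).
Final fork_pos = 25, so 6 fragment(s) are complete. Build each: template segment -> complement -> reverse.
Fragment 1: template[0:4] = TGAT -> complement ACTA -> reversed ATCA
Fragment 2: template[4:8] = GGAG -> complement CCTC -> reversed CTCC
Fragment 3: template[8:12] = ACGA -> complement TGCT -> reversed TCGT
Fragment 4: template[12:16] = ACAA -> complement TGTT -> reversed TTGT
Fragment 5: template[16:20] = GACC -> complement CTGG -> reversed GGTC
Fragment 6: template[20:24] = GCAT -> complement CGTA -> reversed ATGC

Answer: ATCA,CTCC,TCGT,TTGT,GGTC,ATGC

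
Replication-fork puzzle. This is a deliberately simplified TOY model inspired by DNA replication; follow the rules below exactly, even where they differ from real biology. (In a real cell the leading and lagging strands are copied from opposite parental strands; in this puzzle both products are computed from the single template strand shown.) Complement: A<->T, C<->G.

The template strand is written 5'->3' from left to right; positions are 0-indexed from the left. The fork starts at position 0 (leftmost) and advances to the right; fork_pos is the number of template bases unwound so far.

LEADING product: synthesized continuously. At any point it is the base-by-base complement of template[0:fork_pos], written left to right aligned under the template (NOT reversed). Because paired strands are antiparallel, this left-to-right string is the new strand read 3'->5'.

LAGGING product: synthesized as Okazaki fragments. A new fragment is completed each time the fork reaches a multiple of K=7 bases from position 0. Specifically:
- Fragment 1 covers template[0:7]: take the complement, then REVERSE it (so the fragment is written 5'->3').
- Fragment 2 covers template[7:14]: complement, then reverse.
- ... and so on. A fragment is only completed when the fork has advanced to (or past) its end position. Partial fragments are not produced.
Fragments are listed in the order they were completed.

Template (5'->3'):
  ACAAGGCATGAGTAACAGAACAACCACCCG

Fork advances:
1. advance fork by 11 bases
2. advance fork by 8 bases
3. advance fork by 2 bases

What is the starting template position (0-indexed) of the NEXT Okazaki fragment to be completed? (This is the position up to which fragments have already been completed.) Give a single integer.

Answer: 21

Derivation:
Step 1: advance 11 -> fork_pos = 0 + 11 = 11. Reached multiple(s) of 7: 7 -> fragment 1 completed (1 total).
Step 2: advance 8 -> fork_pos = 11 + 8 = 19. Reached multiple(s) of 7: 14 -> fragment 2 completed (2 total).
Step 3: advance 2 -> fork_pos = 19 + 2 = 21. Reached multiple(s) of 7: 21 -> fragment 3 completed (3 total).
3 fragment(s) completed, covering template[0:21] (3 x 7 = 21). The next fragment, fragment 4, covers template[21:28], so it starts at position 21.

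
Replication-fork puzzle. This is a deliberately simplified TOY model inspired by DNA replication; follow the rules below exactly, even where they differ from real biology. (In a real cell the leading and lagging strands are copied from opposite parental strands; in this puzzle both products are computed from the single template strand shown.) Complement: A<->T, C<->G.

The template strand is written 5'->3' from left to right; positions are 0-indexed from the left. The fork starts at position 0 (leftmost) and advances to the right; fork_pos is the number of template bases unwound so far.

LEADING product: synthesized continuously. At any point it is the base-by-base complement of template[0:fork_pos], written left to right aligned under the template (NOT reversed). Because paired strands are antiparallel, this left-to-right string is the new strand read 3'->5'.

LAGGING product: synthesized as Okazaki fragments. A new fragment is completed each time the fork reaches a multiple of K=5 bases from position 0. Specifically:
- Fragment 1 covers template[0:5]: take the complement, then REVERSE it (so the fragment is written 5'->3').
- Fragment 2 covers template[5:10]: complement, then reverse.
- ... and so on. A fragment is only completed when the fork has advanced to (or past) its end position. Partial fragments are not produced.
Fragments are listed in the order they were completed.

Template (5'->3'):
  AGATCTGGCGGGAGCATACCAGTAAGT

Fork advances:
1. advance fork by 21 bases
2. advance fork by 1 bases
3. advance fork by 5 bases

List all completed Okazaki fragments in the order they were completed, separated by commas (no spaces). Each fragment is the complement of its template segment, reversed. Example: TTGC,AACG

Step 1: advance 21 -> fork_pos = 0 + 21 = 21. Reached multiple(s) of 5: 5, 10, 15, 20 -> fragments 1-4 completed (4 total).
Step 2: advance 1 -> fork_pos = 21 + 1 = 22. Next multiple of 5 is 25 (not reached); still 4 fragment(s).
Step 3: advance 5 -> fork_pos = 22 + 5 = 27. Reached multiple(s) of 5: 25 -> fragment 5 completed (5 total).
Final fork_pos = 27, so 5 fragment(s) are complete. Build each: template segment -> complement -> reverse.
Fragment 1: template[0:5] = AGATC -> complement TCTAG -> reversed GATCT
Fragment 2: template[5:10] = TGGCG -> complement ACCGC -> reversed CGCCA
Fragment 3: template[10:15] = GGAGC -> complement CCTCG -> reversed GCTCC
Fragment 4: template[15:20] = ATACC -> complement TATGG -> reversed GGTAT
Fragment 5: template[20:25] = AGTAA -> complement TCATT -> reversed TTACT

Answer: GATCT,CGCCA,GCTCC,GGTAT,TTACT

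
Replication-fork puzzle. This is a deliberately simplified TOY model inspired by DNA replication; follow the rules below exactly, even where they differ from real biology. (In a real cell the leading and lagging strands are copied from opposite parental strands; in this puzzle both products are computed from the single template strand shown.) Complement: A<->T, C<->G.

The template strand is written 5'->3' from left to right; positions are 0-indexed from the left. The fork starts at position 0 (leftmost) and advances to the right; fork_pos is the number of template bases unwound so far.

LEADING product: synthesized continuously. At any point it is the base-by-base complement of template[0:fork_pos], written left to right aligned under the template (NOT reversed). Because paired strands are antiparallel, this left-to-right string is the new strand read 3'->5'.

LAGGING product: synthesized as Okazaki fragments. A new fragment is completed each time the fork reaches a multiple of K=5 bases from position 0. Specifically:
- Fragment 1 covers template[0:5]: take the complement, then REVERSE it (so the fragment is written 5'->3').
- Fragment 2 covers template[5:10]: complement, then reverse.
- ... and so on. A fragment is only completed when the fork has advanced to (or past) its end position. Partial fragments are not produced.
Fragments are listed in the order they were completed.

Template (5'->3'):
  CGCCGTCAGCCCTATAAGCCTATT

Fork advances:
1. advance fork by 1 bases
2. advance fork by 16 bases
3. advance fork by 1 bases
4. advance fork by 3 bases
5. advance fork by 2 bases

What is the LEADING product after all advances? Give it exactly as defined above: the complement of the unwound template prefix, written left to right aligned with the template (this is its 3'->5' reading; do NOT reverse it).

Answer: GCGGCAGTCGGGATATTCGGATA

Derivation:
Step 1: advance 1 -> fork_pos = 0 + 1 = 1.
Step 2: advance 16 -> fork_pos = 1 + 16 = 17.
Step 3: advance 1 -> fork_pos = 17 + 1 = 18.
Step 4: advance 3 -> fork_pos = 18 + 3 = 21.
Step 5: advance 2 -> fork_pos = 21 + 2 = 23.
Unwound prefix: template[0:23] = CGCCGTCAGCCCTATAAGCCTAT
Complement it base by base (A<->T, C<->G), keeping left-to-right order:
  [0:5] CGCCG -> GCGGC
  [5:10] TCAGC -> AGTCG
  [10:15] CCTAT -> GGATA
  [15:20] AAGCC -> TTCGG
  [20:23] TAT -> ATA
Concatenate: GCGGCAGTCGGGATATTCGGATA (length 23; written aligned with the template, i.e. 3'->5').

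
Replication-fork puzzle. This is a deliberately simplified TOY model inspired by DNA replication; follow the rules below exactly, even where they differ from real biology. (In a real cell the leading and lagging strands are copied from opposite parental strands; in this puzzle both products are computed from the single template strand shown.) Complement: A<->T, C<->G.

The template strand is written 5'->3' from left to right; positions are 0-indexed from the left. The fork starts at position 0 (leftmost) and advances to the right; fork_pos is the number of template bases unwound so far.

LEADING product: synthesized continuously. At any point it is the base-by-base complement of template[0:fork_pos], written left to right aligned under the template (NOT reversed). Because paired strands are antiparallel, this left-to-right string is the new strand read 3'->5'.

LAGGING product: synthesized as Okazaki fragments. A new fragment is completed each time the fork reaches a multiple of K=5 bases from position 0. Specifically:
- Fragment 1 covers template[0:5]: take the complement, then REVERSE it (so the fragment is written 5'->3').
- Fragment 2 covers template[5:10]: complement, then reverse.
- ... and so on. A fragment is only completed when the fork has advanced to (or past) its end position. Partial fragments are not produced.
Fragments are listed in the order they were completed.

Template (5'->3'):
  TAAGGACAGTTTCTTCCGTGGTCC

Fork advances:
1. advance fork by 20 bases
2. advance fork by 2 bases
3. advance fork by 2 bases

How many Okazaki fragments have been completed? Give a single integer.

Step 1: advance 20 -> fork_pos = 0 + 20 = 20. Reached multiple(s) of 5: 5, 10, 15, 20 -> fragments 1-4 completed (4 total).
Step 2: advance 2 -> fork_pos = 20 + 2 = 22. Next multiple of 5 is 25 (not reached); still 4 fragment(s).
Step 3: advance 2 -> fork_pos = 22 + 2 = 24. Next multiple of 5 is 25 (not reached); still 4 fragment(s).
Check: final fork_pos = 24; the multiples of 5 that are <= 24 are 5..20 -> 24 // 5 = 4 completed fragment(s).

Answer: 4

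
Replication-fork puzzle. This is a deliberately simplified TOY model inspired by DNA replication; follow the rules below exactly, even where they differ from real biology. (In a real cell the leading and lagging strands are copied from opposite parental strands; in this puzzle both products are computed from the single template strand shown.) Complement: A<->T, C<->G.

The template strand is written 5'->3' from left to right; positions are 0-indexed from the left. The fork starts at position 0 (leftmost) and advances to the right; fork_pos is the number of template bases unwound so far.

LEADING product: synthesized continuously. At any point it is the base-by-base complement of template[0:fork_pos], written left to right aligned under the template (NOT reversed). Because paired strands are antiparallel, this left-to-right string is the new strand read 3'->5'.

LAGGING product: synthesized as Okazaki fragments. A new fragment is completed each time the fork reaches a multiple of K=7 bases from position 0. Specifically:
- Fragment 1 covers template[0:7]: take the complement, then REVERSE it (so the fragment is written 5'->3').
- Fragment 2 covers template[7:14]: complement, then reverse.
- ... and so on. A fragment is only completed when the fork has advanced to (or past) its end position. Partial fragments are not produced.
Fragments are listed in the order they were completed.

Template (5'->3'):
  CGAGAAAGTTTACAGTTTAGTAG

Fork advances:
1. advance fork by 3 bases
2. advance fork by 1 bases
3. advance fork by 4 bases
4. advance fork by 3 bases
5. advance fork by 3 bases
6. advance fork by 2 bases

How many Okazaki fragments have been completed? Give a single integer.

Step 1: advance 3 -> fork_pos = 0 + 3 = 3. Next multiple of 7 is 7 (not reached); still 0 fragment(s).
Step 2: advance 1 -> fork_pos = 3 + 1 = 4. Next multiple of 7 is 7 (not reached); still 0 fragment(s).
Step 3: advance 4 -> fork_pos = 4 + 4 = 8. Reached multiple(s) of 7: 7 -> fragment 1 completed (1 total).
Step 4: advance 3 -> fork_pos = 8 + 3 = 11. Next multiple of 7 is 14 (not reached); still 1 fragment(s).
Step 5: advance 3 -> fork_pos = 11 + 3 = 14. Reached multiple(s) of 7: 14 -> fragment 2 completed (2 total).
Step 6: advance 2 -> fork_pos = 14 + 2 = 16. Next multiple of 7 is 21 (not reached); still 2 fragment(s).
Check: final fork_pos = 16; the multiples of 7 that are <= 16 are 7..14 -> 16 // 7 = 2 completed fragment(s).

Answer: 2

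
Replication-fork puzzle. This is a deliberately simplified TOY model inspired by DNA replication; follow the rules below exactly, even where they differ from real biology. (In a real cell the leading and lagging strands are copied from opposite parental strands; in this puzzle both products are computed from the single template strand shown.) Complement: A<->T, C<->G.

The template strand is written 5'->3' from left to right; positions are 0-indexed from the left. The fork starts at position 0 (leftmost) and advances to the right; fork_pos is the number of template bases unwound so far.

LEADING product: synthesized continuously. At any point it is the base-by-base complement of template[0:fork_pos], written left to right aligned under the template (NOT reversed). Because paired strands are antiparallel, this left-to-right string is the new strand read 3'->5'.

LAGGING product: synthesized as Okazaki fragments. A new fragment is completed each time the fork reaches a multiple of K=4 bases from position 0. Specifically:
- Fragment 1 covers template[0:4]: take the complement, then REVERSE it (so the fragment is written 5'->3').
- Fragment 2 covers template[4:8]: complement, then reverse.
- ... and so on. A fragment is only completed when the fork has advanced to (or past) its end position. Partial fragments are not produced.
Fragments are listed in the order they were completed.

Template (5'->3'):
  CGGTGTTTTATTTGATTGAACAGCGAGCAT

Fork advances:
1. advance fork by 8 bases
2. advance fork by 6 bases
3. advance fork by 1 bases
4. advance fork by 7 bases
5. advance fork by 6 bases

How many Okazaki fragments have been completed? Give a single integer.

Step 1: advance 8 -> fork_pos = 0 + 8 = 8. Reached multiple(s) of 4: 4, 8 -> fragments 1-2 completed (2 total).
Step 2: advance 6 -> fork_pos = 8 + 6 = 14. Reached multiple(s) of 4: 12 -> fragment 3 completed (3 total).
Step 3: advance 1 -> fork_pos = 14 + 1 = 15. Next multiple of 4 is 16 (not reached); still 3 fragment(s).
Step 4: advance 7 -> fork_pos = 15 + 7 = 22. Reached multiple(s) of 4: 16, 20 -> fragments 4-5 completed (5 total).
Step 5: advance 6 -> fork_pos = 22 + 6 = 28. Reached multiple(s) of 4: 24, 28 -> fragments 6-7 completed (7 total).
Check: final fork_pos = 28; the multiples of 4 that are <= 28 are 4..28 -> 28 // 4 = 7 completed fragment(s).

Answer: 7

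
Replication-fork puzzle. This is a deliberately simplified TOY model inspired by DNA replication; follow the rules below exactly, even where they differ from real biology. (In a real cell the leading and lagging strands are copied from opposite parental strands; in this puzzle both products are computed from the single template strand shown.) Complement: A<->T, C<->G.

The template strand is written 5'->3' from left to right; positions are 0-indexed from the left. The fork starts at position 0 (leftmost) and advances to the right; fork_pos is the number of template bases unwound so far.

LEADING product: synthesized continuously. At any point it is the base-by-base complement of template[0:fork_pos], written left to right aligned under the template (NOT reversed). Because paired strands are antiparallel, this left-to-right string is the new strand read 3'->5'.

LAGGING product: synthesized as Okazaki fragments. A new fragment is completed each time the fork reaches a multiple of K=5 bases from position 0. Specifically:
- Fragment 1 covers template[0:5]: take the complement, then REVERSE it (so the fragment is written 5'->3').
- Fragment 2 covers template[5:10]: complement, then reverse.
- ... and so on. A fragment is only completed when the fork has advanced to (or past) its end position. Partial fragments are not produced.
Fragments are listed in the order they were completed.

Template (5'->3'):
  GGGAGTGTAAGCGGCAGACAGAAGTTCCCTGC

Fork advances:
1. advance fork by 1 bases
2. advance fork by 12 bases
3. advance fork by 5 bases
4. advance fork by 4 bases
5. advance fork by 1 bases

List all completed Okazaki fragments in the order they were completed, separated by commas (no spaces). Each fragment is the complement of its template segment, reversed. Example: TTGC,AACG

Answer: CTCCC,TTACA,GCCGC,TGTCT

Derivation:
Step 1: advance 1 -> fork_pos = 0 + 1 = 1. Next multiple of 5 is 5 (not reached); still 0 fragment(s).
Step 2: advance 12 -> fork_pos = 1 + 12 = 13. Reached multiple(s) of 5: 5, 10 -> fragments 1-2 completed (2 total).
Step 3: advance 5 -> fork_pos = 13 + 5 = 18. Reached multiple(s) of 5: 15 -> fragment 3 completed (3 total).
Step 4: advance 4 -> fork_pos = 18 + 4 = 22. Reached multiple(s) of 5: 20 -> fragment 4 completed (4 total).
Step 5: advance 1 -> fork_pos = 22 + 1 = 23. Next multiple of 5 is 25 (not reached); still 4 fragment(s).
Final fork_pos = 23, so 4 fragment(s) are complete. Build each: template segment -> complement -> reverse.
Fragment 1: template[0:5] = GGGAG -> complement CCCTC -> reversed CTCCC
Fragment 2: template[5:10] = TGTAA -> complement ACATT -> reversed TTACA
Fragment 3: template[10:15] = GCGGC -> complement CGCCG -> reversed GCCGC
Fragment 4: template[15:20] = AGACA -> complement TCTGT -> reversed TGTCT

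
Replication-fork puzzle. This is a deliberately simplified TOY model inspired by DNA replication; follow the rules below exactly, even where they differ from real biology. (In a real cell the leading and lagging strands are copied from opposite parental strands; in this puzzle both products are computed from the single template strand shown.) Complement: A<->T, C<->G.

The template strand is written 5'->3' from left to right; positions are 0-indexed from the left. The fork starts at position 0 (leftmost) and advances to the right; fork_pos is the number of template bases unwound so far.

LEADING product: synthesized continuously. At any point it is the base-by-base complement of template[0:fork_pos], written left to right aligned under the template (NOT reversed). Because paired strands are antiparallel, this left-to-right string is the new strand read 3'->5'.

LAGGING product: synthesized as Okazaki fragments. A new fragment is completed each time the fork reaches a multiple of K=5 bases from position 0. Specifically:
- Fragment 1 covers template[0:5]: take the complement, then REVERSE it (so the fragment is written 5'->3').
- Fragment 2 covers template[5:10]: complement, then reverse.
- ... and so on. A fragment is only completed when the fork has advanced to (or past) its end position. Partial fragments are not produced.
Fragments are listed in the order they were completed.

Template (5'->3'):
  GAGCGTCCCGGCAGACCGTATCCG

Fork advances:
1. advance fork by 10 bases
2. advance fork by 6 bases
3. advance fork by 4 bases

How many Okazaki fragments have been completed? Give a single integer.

Step 1: advance 10 -> fork_pos = 0 + 10 = 10. Reached multiple(s) of 5: 5, 10 -> fragments 1-2 completed (2 total).
Step 2: advance 6 -> fork_pos = 10 + 6 = 16. Reached multiple(s) of 5: 15 -> fragment 3 completed (3 total).
Step 3: advance 4 -> fork_pos = 16 + 4 = 20. Reached multiple(s) of 5: 20 -> fragment 4 completed (4 total).
Check: final fork_pos = 20; the multiples of 5 that are <= 20 are 5..20 -> 20 // 5 = 4 completed fragment(s).

Answer: 4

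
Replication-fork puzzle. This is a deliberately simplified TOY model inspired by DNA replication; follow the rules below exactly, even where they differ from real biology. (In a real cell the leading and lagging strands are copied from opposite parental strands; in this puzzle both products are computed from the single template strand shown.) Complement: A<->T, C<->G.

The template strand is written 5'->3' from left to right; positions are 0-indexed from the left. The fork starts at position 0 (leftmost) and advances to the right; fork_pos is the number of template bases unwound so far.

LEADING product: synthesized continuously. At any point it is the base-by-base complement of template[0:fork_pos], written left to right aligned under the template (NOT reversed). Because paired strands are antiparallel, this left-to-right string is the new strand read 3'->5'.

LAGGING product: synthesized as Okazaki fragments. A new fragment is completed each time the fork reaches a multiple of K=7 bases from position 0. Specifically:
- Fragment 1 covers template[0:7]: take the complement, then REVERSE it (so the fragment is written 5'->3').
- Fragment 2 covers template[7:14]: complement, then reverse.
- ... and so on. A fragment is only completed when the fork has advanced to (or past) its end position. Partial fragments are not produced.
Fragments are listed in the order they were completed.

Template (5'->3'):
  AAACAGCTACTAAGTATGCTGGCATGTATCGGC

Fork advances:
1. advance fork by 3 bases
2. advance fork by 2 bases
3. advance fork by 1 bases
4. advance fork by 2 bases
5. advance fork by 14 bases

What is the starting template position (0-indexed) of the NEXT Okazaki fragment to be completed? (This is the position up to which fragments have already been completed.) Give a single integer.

Step 1: advance 3 -> fork_pos = 0 + 3 = 3. Next multiple of 7 is 7 (not reached); still 0 fragment(s).
Step 2: advance 2 -> fork_pos = 3 + 2 = 5. Next multiple of 7 is 7 (not reached); still 0 fragment(s).
Step 3: advance 1 -> fork_pos = 5 + 1 = 6. Next multiple of 7 is 7 (not reached); still 0 fragment(s).
Step 4: advance 2 -> fork_pos = 6 + 2 = 8. Reached multiple(s) of 7: 7 -> fragment 1 completed (1 total).
Step 5: advance 14 -> fork_pos = 8 + 14 = 22. Reached multiple(s) of 7: 14, 21 -> fragments 2-3 completed (3 total).
3 fragment(s) completed, covering template[0:21] (3 x 7 = 21). The next fragment, fragment 4, covers template[21:28], so it starts at position 21.

Answer: 21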